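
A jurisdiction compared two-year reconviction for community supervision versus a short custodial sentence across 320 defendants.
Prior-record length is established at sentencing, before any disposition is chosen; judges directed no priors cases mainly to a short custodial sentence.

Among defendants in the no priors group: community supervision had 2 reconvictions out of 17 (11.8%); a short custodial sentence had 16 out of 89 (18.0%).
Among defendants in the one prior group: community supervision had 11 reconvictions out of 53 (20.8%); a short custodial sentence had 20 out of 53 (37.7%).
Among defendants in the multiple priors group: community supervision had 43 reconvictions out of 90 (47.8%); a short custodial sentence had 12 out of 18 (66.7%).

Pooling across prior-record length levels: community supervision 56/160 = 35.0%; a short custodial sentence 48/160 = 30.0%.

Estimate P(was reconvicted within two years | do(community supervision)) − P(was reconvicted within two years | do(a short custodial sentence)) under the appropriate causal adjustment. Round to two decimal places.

The prior-record length-specific comparison favours community supervision throughout, but the pooled figures favour a short custodial sentence. The question is whether to condition on prior-record length.
Nothing the disposition does changes prior-record length; the imbalance is an allocation artefact. With prior-record length also predicting the outcome, the pooled figure is confounded, and the within-stratum comparison is the causal one.
Adjusting over the population distribution of prior-record length: 0.331·(0.118−0.180) + 0.331·(0.208−0.377) + 0.338·(0.478−0.667) = -0.141.

-0.14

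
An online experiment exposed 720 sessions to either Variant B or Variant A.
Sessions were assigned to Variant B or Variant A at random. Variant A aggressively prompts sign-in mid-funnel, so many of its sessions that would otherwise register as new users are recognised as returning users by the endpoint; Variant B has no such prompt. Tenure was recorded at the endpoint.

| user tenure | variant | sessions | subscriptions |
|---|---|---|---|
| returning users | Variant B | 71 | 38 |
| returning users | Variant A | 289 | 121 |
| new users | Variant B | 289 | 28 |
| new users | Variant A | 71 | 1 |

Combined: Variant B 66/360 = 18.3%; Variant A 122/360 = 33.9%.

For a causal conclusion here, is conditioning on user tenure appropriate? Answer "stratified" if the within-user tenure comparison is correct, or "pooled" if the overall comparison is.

Because the variant influences user tenure, user tenure is a post-treatment mediator, not a confounder. Stratifying on it would bias the estimate; the causal effect is the crude pooled difference.
Pooled: Variant B 18.3% vs Variant A 33.9%; Variant A is higher overall.

pooled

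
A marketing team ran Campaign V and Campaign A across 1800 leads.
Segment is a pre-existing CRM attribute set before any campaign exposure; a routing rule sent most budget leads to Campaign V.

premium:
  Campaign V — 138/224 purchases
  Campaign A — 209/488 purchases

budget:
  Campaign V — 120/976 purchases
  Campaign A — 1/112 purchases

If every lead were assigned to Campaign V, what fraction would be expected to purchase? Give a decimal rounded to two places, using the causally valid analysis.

Customer segment is set before the campaign has any effect — it is not caused by the campaign — and it independently drives the outcome. That makes it a confounder, so the causal comparison is within customer segment levels.
Standardising Campaign V to the population customer segment mix: 0.396·138/224 + 0.604·120/976 = 0.318.

0.32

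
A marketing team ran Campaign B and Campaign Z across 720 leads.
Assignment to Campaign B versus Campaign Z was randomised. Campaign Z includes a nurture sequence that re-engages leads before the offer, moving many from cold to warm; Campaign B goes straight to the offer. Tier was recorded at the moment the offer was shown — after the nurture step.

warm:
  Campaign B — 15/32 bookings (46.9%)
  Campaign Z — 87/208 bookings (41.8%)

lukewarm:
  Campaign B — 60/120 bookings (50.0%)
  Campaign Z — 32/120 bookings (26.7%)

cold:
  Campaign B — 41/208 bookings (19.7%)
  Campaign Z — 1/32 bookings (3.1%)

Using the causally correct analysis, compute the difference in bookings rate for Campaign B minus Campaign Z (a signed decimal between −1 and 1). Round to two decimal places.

-0.01

Engagement tier here is a post-treatment variable shaped by the campaign; conditioning on it would introduce bias rather than remove it. The overall comparison is the causal one.
The causal difference is the pooled difference: 0.322 − 0.333 = -0.011.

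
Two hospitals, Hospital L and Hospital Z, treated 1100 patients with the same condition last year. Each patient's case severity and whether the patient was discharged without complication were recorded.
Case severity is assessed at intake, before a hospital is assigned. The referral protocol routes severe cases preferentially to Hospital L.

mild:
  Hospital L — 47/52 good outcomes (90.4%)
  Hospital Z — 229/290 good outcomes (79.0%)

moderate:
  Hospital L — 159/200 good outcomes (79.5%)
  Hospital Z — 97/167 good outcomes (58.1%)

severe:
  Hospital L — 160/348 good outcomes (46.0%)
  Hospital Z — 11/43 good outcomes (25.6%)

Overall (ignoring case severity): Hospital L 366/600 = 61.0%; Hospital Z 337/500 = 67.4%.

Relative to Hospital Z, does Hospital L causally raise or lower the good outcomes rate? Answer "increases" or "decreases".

Here case severity is a common cause — it drives both which hospital a case falls under and the outcome. The crude comparison mixes populations; the stratum-specific rates are the causally relevant ones.
Within each level — mild: 90.4% vs 79.0%; moderate: 79.5% vs 58.1%; severe: 46.0% vs 25.6% — Hospital L is higher every time.

increases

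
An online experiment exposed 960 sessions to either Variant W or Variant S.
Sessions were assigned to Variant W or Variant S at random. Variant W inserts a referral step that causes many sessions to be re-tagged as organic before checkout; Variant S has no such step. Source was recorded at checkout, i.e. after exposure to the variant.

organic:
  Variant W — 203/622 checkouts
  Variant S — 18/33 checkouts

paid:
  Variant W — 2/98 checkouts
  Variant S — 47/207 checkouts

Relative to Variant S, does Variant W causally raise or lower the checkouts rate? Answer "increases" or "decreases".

increases

Traffic source here is a post-treatment variable shaped by the variant; conditioning on it would introduce bias rather than remove it. The overall comparison is the causal one.
Pooled: Variant W 28.5% vs Variant S 27.1%; Variant W is higher overall.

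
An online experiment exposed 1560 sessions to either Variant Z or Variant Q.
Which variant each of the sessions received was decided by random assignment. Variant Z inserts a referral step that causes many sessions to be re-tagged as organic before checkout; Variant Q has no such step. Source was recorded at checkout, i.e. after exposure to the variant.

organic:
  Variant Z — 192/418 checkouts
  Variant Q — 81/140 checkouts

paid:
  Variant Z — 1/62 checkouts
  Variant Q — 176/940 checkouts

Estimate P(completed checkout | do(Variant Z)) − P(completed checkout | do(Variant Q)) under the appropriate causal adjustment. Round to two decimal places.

+0.16

The stratified and pooled comparisons disagree (Variant Q wins within each traffic source; Variant Z wins overall), so the answer turns on the causal role of traffic source.
Traffic source here is a post-treatment variable shaped by the variant; conditioning on it would introduce bias rather than remove it. The overall comparison is the causal one.
The causal difference is the pooled difference: 0.402 − 0.238 = +0.164.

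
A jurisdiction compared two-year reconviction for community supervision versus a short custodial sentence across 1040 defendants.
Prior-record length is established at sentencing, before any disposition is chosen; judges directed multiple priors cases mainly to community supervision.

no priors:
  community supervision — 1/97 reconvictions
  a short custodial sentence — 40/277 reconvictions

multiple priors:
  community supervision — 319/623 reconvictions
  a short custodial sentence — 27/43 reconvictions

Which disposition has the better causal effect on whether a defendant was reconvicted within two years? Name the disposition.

community supervision

Within every prior-record length level community supervision has the lower rate, yet pooled a short custodial sentence does — Simpson's reversal.
Nothing the disposition does changes prior-record length; the imbalance is an allocation artefact. With prior-record length also predicting the outcome, the pooled figure is confounded, and the within-stratum comparison is the causal one.
Within each level — no priors: 1.0% vs 14.4%; multiple priors: 51.2% vs 62.8% — community supervision is lower every time.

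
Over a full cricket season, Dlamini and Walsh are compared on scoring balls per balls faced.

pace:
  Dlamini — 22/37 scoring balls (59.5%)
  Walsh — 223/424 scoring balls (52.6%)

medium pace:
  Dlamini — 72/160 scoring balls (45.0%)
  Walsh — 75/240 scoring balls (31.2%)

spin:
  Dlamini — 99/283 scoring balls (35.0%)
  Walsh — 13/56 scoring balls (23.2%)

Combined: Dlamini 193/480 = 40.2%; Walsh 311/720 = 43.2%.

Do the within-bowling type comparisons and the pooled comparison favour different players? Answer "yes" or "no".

Within each bowling type level (pace 59.5% vs 52.6%; medium pace 45.0% vs 31.2%; spin 35.0% vs 23.2%), Dlamini has the higher rate every time. Pooled: 40.2% vs 43.2% — Walsh has the higher rate overall. The two comparisons disagree.

yes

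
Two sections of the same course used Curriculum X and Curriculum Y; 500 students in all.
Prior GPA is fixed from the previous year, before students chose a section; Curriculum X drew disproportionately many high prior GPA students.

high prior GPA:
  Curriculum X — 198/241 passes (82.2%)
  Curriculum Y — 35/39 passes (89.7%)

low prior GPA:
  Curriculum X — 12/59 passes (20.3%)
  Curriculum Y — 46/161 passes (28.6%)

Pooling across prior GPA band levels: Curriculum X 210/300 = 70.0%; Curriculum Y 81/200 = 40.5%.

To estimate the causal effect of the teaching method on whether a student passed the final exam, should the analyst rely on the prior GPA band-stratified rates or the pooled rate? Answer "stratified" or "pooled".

The prior GPA band-specific comparison favours Curriculum Y throughout, but the pooled figures favour Curriculum X. The question is whether to condition on prior GPA band.
Since prior GPA band is a pre-existing factor (not a product of the teaching method) and it affects the outcome on its own, it is a confounder. The stratified rates, not the pooled rate, identify the causal effect.
Within each level — high prior GPA: 82.2% vs 89.7%; low prior GPA: 20.3% vs 28.6% — Curriculum Y is higher every time.

stratified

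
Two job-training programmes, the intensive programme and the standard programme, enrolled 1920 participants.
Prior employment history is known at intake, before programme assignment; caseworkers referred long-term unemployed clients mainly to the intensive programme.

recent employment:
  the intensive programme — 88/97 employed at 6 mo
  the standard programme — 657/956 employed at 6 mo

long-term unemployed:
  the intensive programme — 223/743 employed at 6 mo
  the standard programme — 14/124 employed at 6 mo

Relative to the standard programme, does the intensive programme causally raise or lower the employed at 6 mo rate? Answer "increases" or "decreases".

The prior employment history-specific comparison favours the intensive programme throughout, but the pooled figures favour the standard programme. The question is whether to condition on prior employment history.
Prior employment history satisfies the back-door criterion: it is not a descendant of the programme, and it blocks the spurious path from programme to outcome. Adjusting for it (i.e., using the within-prior employment history rates) gives the causal effect.
Within each level — recent employment: 90.7% vs 68.7%; long-term unemployed: 30.0% vs 11.3% — the intensive programme is higher every time.

increases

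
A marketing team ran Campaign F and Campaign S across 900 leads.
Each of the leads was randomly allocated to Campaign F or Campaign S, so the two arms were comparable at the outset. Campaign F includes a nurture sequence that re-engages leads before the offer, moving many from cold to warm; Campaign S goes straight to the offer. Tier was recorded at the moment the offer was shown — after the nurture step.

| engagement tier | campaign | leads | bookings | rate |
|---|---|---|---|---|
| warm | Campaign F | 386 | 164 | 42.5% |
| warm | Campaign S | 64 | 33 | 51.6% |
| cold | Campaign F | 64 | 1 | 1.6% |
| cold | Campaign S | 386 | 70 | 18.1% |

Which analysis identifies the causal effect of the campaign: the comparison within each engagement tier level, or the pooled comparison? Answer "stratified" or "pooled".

The stratified and pooled comparisons disagree (Campaign S wins within each engagement tier; Campaign F wins overall), so the answer turns on the causal role of engagement tier.
Engagement tier here is a post-treatment variable shaped by the campaign; conditioning on it would introduce bias rather than remove it. The overall comparison is the causal one.
Pooled: Campaign F 36.7% vs Campaign S 22.9%; Campaign F is higher overall.

pooled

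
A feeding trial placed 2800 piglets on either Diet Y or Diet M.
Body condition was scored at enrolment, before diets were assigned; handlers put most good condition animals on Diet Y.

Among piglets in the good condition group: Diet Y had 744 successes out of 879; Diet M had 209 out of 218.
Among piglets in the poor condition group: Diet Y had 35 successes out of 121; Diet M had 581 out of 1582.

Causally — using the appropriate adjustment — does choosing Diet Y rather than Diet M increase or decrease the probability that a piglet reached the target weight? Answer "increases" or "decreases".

decreases

Within every starting body condition level Diet M has the higher rate, yet pooled Diet Y does — Simpson's reversal.
Starting body condition satisfies the back-door criterion: it is not a descendant of the diet, and it blocks the spurious path from diet to outcome. Adjusting for it (i.e., using the within-starting body condition rates) gives the causal effect.
Within each level — good condition: 84.6% vs 95.9%; poor condition: 28.9% vs 36.7% — Diet M is higher every time.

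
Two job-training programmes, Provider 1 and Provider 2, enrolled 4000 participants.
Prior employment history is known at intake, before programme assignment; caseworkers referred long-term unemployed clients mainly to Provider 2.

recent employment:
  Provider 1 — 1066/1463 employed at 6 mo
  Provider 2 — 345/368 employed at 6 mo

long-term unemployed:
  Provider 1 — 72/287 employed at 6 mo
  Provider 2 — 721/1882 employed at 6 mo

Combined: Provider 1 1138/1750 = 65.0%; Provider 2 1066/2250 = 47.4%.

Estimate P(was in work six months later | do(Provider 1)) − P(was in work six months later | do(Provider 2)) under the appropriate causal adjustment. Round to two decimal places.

Prior employment history satisfies the back-door criterion: it is not a descendant of the programme, and it blocks the spurious path from programme to outcome. Adjusting for it (i.e., using the within-prior employment history rates) gives the causal effect.
Adjusting over the population distribution of prior employment history: 0.458·(0.729−0.938) + 0.542·(0.251−0.383) = -0.167.

-0.17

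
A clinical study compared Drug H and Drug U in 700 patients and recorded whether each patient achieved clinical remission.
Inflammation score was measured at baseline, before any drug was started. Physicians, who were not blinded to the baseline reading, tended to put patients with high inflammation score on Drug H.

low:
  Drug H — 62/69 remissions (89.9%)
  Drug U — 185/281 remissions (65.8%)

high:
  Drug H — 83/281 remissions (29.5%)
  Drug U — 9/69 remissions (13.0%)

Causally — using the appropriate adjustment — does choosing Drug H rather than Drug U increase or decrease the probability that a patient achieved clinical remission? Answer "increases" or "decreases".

Inflammation score satisfies the back-door criterion: it is not a descendant of the drug, and it blocks the spurious path from drug to outcome. Adjusting for it (i.e., using the within-inflammation score rates) gives the causal effect.
Within each level — low: 89.9% vs 65.8%; high: 29.5% vs 13.0% — Drug H is higher every time.

increases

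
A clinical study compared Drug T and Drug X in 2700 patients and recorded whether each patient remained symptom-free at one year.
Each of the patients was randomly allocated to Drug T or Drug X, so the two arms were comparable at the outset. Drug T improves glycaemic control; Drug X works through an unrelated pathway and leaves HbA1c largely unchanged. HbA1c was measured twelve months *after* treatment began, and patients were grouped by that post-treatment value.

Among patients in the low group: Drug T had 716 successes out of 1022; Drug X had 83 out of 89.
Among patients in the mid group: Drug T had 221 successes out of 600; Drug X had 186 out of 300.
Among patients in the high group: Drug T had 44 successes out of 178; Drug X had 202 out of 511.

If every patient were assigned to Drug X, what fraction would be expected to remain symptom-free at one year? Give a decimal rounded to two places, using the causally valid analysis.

0.52

Within every HbA1c level Drug X has the higher rate, yet pooled Drug T does — Simpson's reversal.
HbA1c is downstream of the drug. One should not condition on a consequence of treatment, so the overall rates are the right comparison.
So P(outcome | do(Drug X)) is just the pooled rate for Drug X: 471/900 = 0.523.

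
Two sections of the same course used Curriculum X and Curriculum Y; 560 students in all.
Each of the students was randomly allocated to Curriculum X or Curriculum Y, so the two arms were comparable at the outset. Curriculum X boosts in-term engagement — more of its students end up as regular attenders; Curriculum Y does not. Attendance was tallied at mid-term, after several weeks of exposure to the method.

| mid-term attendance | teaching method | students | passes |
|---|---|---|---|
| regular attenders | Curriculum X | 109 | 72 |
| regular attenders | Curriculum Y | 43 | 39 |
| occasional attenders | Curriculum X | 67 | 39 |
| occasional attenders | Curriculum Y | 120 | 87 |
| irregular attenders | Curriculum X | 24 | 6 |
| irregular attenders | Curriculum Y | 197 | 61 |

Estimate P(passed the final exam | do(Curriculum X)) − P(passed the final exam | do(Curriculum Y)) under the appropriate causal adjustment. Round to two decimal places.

Within every mid-term attendance level Curriculum Y has the higher rate, yet pooled Curriculum X does — Simpson's reversal.
Because the teaching method influences mid-term attendance, mid-term attendance is a post-treatment mediator, not a confounder. Stratifying on it would bias the estimate; the causal effect is the crude pooled difference.
The causal difference is the pooled difference: 0.585 − 0.519 = +0.066.

+0.07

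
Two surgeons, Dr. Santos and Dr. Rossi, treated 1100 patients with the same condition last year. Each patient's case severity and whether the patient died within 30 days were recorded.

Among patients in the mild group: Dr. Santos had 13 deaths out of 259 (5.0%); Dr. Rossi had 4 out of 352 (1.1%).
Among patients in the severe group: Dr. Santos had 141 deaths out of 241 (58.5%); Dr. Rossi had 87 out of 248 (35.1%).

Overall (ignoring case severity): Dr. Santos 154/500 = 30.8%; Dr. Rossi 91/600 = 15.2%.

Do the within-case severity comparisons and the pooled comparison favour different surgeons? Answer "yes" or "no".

Within each case severity level (mild 5.0% vs 1.1%; severe 58.5% vs 35.1%), Dr. Rossi has the lower rate every time. Pooled: 30.8% vs 15.2% — Dr. Rossi has the lower rate overall. They agree.

no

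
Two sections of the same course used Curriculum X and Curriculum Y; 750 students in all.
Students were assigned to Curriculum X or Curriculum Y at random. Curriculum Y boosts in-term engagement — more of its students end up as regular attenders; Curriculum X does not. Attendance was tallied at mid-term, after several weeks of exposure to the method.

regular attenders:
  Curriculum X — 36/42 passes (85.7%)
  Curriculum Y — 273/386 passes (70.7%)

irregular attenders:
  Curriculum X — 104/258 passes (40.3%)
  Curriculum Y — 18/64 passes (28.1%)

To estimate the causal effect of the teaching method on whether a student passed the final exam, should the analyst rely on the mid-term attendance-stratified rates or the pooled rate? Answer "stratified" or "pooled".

pooled

Within every mid-term attendance level Curriculum X has the higher rate, yet pooled Curriculum Y does — Simpson's reversal.
Mid-term attendance lies on the pathway teaching method → mid-term attendance → outcome, so adjusting for it blocks the indirect effect. For the total causal effect of teaching method, use the unadjusted pooled rates.
Pooled: Curriculum X 46.7% vs Curriculum Y 64.7%; Curriculum Y is higher overall.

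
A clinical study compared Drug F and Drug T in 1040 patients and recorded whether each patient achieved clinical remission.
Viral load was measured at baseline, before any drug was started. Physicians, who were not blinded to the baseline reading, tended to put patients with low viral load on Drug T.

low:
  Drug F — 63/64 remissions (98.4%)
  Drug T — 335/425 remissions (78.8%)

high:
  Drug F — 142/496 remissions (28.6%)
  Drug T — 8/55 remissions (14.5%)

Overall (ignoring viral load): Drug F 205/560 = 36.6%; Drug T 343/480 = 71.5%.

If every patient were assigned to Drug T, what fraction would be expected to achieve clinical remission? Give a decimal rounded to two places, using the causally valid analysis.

0.45

Within every viral load level Drug F has the higher rate, yet pooled Drug T does — Simpson's reversal.
Viral load is set before the drug has any effect — it is not caused by the drug — and it independently drives the outcome. That makes it a confounder, so the causal comparison is within viral load levels.
Standardising Drug T to the population viral load mix: 0.470·335/425 + 0.530·8/55 = 0.448.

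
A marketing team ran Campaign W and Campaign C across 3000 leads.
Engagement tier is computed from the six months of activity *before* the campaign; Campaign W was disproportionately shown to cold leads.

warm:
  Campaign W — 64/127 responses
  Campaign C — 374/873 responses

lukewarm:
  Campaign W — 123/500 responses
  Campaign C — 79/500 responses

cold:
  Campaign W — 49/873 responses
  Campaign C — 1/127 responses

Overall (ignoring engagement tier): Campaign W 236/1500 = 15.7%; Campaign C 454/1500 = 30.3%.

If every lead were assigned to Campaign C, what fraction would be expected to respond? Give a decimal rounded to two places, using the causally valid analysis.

0.20

Campaign W is higher inside every engagement tier stratum but Campaign C is higher in aggregate. Whether to stratify depends on how engagement tier relates to the campaign.
Engagement tier differs across campaigns for reasons unrelated to any effect of the campaign itself, and it separately predicts the outcome — a classic confounder. We must compare within engagement tier levels.
Standardising Campaign C to the population engagement tier mix: 0.333·374/873 + 0.333·79/500 + 0.333·1/127 = 0.198.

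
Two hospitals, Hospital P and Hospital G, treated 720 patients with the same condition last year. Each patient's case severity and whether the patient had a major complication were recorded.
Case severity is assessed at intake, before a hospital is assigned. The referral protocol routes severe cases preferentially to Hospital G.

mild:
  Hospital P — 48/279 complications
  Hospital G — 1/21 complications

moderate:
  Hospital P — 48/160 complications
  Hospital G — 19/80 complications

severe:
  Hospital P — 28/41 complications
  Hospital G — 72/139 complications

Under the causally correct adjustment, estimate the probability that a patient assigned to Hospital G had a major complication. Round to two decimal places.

Case severity differs across hospitals for reasons unrelated to any effect of the hospital itself, and it separately predicts the outcome — a classic confounder. We must compare within case severity levels.
Standardising Hospital G to the population case severity mix: 0.417·1/21 + 0.333·19/80 + 0.250·72/139 = 0.229.

0.23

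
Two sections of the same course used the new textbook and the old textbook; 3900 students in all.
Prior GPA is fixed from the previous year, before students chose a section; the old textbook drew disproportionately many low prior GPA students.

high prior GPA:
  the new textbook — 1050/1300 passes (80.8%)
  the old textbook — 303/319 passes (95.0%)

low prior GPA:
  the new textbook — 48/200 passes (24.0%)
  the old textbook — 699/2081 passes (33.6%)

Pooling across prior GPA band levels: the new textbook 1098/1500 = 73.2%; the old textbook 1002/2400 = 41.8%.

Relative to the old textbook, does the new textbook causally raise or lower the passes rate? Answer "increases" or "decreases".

decreases

The prior GPA band-specific comparison favours the old textbook throughout, but the pooled figures favour the new textbook. The question is whether to condition on prior GPA band.
Here prior GPA band is a common cause — it drives both which teaching method a case falls under and the outcome. The crude comparison mixes populations; the stratum-specific rates are the causally relevant ones.
Within each level — high prior GPA: 80.8% vs 95.0%; low prior GPA: 24.0% vs 33.6% — the old textbook is higher every time.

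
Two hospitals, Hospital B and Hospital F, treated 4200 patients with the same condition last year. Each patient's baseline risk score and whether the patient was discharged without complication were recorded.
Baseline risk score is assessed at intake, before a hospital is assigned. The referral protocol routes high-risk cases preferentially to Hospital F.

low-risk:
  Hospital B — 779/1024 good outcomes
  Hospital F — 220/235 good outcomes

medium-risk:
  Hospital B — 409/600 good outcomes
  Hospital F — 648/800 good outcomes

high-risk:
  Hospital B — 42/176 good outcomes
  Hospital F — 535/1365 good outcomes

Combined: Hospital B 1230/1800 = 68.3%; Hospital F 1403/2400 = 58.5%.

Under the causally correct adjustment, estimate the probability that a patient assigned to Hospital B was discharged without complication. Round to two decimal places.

0.54

Since baseline risk score is a pre-existing factor (not a product of the hospital) and it affects the outcome on its own, it is a confounder. The stratified rates, not the pooled rate, identify the causal effect.
Standardising Hospital B to the population baseline risk score mix: 0.300·779/1024 + 0.333·409/600 + 0.367·42/176 = 0.543.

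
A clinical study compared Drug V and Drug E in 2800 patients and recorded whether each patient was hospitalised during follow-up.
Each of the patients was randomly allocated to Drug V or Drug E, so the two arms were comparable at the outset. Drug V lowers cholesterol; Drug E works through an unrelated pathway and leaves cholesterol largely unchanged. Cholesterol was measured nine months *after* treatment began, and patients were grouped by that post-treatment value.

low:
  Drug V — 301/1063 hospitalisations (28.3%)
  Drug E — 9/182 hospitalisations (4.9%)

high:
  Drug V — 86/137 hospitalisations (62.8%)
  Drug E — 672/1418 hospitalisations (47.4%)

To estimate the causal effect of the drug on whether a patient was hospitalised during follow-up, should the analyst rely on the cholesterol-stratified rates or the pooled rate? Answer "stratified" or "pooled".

pooled

The cholesterol-specific comparison favours Drug E throughout, but the pooled figures favour Drug V. The question is whether to condition on cholesterol.
Stratifying would compare drugs among patients the drugs themselves sorted into cholesterol groups — a form of selection on an intermediate. The unconditioned pooled rates give the total causal effect.
Pooled: Drug V 32.2% vs Drug E 42.6%; Drug V is lower overall.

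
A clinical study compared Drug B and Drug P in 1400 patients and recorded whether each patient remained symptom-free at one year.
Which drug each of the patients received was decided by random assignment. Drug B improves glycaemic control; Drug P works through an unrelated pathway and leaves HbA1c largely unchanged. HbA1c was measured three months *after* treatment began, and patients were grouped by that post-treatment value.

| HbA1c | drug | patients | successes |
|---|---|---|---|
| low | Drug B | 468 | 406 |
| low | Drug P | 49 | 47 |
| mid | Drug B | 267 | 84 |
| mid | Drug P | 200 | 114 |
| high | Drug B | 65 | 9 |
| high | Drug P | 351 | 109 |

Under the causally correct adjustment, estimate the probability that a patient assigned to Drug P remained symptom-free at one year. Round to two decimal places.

0.45

Within every HbA1c level Drug P has the higher rate, yet pooled Drug B does — Simpson's reversal.
Stratifying would compare drugs among patients the drugs themselves sorted into HbA1c groups — a form of selection on an intermediate. The unconditioned pooled rates give the total causal effect.
So P(outcome | do(Drug P)) is just the pooled rate for Drug P: 270/600 = 0.450.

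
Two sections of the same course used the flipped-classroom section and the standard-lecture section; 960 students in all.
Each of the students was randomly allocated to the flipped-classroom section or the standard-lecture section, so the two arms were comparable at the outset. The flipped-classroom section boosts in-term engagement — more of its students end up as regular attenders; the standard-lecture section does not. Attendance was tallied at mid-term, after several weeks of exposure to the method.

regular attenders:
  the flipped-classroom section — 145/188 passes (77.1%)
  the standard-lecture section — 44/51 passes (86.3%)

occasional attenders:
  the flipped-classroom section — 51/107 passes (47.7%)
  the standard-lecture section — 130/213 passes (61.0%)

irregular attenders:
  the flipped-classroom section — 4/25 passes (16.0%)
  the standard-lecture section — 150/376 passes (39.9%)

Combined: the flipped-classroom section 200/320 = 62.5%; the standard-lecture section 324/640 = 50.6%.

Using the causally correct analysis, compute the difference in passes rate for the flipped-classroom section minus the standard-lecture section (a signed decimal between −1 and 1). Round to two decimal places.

+0.12

The stratified and pooled comparisons disagree (the standard-lecture section wins within each mid-term attendance; the flipped-classroom section wins overall), so the answer turns on the causal role of mid-term attendance.
Mid-term attendance here is a post-treatment variable shaped by the teaching method; conditioning on it would introduce bias rather than remove it. The overall comparison is the causal one.
The causal difference is the pooled difference: 0.625 − 0.506 = +0.119.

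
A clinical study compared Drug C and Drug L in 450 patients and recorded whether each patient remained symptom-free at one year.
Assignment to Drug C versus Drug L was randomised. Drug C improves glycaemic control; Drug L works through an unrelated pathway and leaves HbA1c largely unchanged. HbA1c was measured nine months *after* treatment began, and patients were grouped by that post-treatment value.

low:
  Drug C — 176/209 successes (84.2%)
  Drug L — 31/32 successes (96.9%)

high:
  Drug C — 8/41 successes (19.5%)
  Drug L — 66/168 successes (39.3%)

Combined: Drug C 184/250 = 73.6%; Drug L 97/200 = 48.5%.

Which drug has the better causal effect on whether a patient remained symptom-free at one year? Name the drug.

Stratifying would compare drugs among patients the drugs themselves sorted into HbA1c groups — a form of selection on an intermediate. The unconditioned pooled rates give the total causal effect.
Pooled: Drug C 73.6% vs Drug L 48.5%; Drug C is higher overall.

Drug C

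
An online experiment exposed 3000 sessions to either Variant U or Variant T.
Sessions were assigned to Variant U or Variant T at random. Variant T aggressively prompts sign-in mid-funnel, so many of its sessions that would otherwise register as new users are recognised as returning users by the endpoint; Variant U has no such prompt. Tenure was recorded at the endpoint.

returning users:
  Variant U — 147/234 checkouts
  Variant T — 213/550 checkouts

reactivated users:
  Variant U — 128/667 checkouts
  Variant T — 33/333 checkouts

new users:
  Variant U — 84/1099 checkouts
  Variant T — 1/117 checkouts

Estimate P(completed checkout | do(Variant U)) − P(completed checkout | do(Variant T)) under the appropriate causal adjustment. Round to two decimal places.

User tenure is downstream of the variant. One should not condition on a consequence of treatment, so the overall rates are the right comparison.
The causal difference is the pooled difference: 0.179 − 0.247 = -0.068.

-0.07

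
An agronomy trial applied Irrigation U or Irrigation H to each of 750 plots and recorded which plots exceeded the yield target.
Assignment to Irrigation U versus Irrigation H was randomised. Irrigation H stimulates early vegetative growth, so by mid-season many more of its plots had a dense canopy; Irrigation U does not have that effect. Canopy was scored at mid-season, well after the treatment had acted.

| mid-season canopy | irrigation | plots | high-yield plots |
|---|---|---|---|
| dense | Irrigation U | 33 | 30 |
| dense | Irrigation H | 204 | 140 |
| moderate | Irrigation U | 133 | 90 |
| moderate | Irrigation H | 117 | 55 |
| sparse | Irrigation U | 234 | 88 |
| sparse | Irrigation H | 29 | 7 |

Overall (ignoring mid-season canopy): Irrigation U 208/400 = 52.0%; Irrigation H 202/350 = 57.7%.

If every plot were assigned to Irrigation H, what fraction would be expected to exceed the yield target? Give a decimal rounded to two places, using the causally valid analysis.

Stratifying would compare irrigations among plots the irrigations themselves sorted into mid-season canopy groups — a form of selection on an intermediate. The unconditioned pooled rates give the total causal effect.
So P(outcome | do(Irrigation H)) is just the pooled rate for Irrigation H: 202/350 = 0.577.

0.58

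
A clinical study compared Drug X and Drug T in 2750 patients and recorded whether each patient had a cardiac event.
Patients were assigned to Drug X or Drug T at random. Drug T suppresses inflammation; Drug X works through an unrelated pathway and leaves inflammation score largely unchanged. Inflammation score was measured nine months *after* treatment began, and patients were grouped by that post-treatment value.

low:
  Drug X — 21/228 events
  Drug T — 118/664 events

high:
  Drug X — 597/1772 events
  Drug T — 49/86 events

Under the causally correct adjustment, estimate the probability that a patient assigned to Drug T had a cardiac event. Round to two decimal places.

0.22

Within every inflammation score level Drug X has the lower rate, yet pooled Drug T does — Simpson's reversal.
Inflammation score lies on the pathway drug → inflammation score → outcome, so adjusting for it blocks the indirect effect. For the total causal effect of drug, use the unadjusted pooled rates.
So P(outcome | do(Drug T)) is just the pooled rate for Drug T: 167/750 = 0.223.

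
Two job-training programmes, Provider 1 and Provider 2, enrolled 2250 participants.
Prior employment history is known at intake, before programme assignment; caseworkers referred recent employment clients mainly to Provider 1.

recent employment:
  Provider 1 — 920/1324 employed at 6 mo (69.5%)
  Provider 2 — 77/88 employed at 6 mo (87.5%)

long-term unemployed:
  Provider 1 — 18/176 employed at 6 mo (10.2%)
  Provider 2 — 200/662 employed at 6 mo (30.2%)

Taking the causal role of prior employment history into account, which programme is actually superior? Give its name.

Provider 2

Within every prior employment history level Provider 2 has the higher rate, yet pooled Provider 1 does — Simpson's reversal.
Prior employment history is set before the programme has any effect — it is not caused by the programme — and it independently drives the outcome. That makes it a confounder, so the causal comparison is within prior employment history levels.
Within each level — recent employment: 69.5% vs 87.5%; long-term unemployed: 10.2% vs 30.2% — Provider 2 is higher every time.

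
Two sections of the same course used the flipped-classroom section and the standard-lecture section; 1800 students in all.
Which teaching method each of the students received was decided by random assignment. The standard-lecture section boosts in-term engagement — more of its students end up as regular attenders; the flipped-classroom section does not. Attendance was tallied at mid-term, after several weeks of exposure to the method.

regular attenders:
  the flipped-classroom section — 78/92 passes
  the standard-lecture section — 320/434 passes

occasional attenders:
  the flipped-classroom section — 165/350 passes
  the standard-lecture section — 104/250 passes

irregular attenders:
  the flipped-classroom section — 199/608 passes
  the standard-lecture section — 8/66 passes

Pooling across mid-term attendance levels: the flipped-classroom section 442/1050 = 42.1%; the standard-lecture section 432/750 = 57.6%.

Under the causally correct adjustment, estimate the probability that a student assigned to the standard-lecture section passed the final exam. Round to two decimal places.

Mid-term attendance is recorded after the teaching method and is itself shifted by it — it sits on the causal path from teaching method to outcome. Conditioning on a mediator would strip out part of the effect we want; the pooled comparison gives the total causal effect.
So P(outcome | do(the standard-lecture section)) is just the pooled rate for the standard-lecture section: 432/750 = 0.576.

0.58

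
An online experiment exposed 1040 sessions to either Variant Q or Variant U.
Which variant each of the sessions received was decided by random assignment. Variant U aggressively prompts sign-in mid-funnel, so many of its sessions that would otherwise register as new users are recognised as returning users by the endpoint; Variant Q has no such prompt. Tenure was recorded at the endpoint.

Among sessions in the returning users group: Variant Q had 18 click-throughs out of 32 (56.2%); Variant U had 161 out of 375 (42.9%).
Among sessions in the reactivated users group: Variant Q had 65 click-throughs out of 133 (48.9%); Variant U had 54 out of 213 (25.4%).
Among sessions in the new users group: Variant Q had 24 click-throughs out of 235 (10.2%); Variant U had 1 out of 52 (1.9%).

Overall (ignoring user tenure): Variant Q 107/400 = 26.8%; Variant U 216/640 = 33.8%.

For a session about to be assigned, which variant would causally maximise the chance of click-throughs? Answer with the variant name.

Variant Q is higher inside every user tenure stratum but Variant U is higher in aggregate. Whether to stratify depends on how user tenure relates to the variant.
Because the variant influences user tenure, user tenure is a post-treatment mediator, not a confounder. Stratifying on it would bias the estimate; the causal effect is the crude pooled difference.
Pooled: Variant Q 26.8% vs Variant U 33.8%; Variant U is higher overall.

Variant U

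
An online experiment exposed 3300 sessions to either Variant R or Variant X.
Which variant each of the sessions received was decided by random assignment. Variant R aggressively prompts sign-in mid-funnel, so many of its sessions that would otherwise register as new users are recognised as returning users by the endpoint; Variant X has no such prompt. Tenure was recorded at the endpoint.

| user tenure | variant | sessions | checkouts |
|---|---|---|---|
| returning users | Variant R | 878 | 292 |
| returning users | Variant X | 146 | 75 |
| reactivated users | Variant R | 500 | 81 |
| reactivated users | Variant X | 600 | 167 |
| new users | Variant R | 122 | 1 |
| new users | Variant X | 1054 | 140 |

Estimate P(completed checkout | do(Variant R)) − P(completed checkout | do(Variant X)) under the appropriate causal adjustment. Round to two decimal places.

+0.04

The distribution of user tenure is itself part of what the variant does — it is an intermediate outcome. Holding it fixed would remove that part of the effect; the total effect is the pooled difference.
The causal difference is the pooled difference: 0.249 − 0.212 = +0.037.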